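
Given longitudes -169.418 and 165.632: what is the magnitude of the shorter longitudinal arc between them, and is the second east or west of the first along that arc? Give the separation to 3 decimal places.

24.950° west

Raw difference: 165.632 − -169.418 = 335.05°.
Normalise into (−180°, 180°]: 335.05° − 360° = -24.95°.
Negative ⇒ the second point lies to the west; separation 24.950°.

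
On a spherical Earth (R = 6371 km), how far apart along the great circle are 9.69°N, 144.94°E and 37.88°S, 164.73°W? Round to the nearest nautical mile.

4013 nmi

Δλ = -164.73 − 144.94 = -309.67°; wrapped into (−180°, 180°]: 50.33°.
Δφ = -37.88 − 9.69 = -47.57°.
a = sin²(Δφ/2) + cos φ₁ · cos φ₂ · sin²(Δλ/2) = 0.303338.
c = 2·atan2(√a, √(1−a)) = 1.16655 rad → d = 6371·c ≈ 7432.11 km ≈ 4013.02 nmi.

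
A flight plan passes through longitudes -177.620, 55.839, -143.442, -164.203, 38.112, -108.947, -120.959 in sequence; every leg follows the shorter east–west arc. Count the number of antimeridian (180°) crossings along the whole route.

Leg 1: -177.620° → +55.839°, shortest Δλ = -126.541° (west) — crosses 180°.
Leg 2: +55.839° → -143.442°, shortest Δλ = 160.719° (east) — crosses 180°.
Leg 3: -143.442° → -164.203°, shortest Δλ = -20.761° (west) — does not cross 180°.
Leg 4: -164.203° → +38.112°, shortest Δλ = -157.685° (west) — crosses 180°.
Leg 5: +38.112° → -108.947°, shortest Δλ = -147.059° (west) — does not cross 180°.
Leg 6: -108.947° → -120.959°, shortest Δλ = -12.012° (west) — does not cross 180°.
Total crossings: 3.

3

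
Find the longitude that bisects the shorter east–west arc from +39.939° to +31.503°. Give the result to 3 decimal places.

Signed shortest Δλ from +39.939° to +31.503° is -8.436°.
Midpoint longitude = +39.939° + (-8.436°)/2 = +39.939° − 4.218° = +35.721°.

+35.721°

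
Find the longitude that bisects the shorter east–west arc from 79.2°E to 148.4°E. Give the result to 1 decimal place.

Signed shortest Δλ from +79.2° to +148.4° is +69.2°.
Midpoint longitude = +79.2° + (+69.2°)/2 = +79.2° + 34.6° = +113.8°.

113.8°E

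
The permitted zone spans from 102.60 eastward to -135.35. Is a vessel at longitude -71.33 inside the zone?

No

Band width going east from +102.60° to -135.35°: ((-135.35 − 102.60) mod 360) = 122.05°.
Offset of -71.33° east of the west edge: ((-71.33 − 102.60) mod 360) = 186.07°.
186.07° > 122.05° ⇒ outside.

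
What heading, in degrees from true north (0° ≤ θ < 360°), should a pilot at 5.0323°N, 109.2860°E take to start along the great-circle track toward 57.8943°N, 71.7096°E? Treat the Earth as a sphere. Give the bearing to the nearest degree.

338°

Δλ = 71.7096 − 109.2860 = -37.5764°.
θ = atan2( sin Δλ · cos φ₂ , cos φ₁ · sin φ₂ − sin φ₁ · cos φ₂ · cos Δλ )
  = atan2(-0.32411, 0.80686) = -21.885° → normalised to [0°, 360°): 338.115°.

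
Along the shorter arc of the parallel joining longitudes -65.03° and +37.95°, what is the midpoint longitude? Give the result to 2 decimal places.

-13.54°

Signed shortest Δλ from -65.03° to +37.95° is +102.98°.
Midpoint longitude = -65.03° + (+102.98°)/2 = -65.03° + 51.49° = -13.54°.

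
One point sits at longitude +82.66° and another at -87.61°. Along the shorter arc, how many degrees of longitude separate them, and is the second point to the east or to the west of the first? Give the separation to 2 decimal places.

Raw difference: -87.61 − 82.66 = -170.27°.
Normalise into (−180°, 180°]: -170.27° stays -170.27°.
Negative ⇒ the second point lies to the west; separation 170.27°.

170.27° west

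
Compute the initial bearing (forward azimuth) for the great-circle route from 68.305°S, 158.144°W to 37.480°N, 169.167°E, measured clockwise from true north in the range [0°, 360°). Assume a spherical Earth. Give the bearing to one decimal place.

333.1°

Δλ = 169.167 − -158.144 = 327.311°; wrapped into (−180°, 180°]: -32.689°.
θ = atan2( sin Δλ · cos φ₂ , cos φ₁ · sin φ₂ − sin φ₁ · cos φ₂ · cos Δλ )
  = atan2(-0.42859, 0.84550) = -26.881° → normalised to [0°, 360°): 333.119°.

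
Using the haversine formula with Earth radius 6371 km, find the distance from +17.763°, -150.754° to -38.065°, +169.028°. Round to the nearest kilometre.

7494 km

Δλ = 169.028 − -150.754 = 319.782°; wrapped into (−180°, 180°]: -40.218°.
Δφ = -38.065 − 17.763 = -55.828°.
a = sin²(Δφ/2) + cos φ₁ · cos φ₂ · sin²(Δλ/2) = 0.307787.
c = 2·atan2(√a, √(1−a)) = 1.17621 rad → d = 6371·c ≈ 7493.63 km.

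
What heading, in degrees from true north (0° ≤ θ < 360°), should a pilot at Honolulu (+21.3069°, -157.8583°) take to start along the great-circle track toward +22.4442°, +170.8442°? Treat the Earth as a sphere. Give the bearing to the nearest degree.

Δλ = 170.8442 − -157.8583 = 328.7025°; wrapped into (−180°, 180°]: -31.2975°.
θ = atan2( sin Δλ · cos φ₂ , cos φ₁ · sin φ₂ − sin φ₁ · cos φ₂ · cos Δλ )
  = atan2(-0.48013, 0.06872) = -81.855° → normalised to [0°, 360°): 278.145°.

278°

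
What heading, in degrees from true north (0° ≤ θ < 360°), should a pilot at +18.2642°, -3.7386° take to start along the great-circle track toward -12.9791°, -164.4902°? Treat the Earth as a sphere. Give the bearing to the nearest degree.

283°

Δλ = -164.4902 − -3.7386 = -160.7516°.
θ = atan2( sin Δλ · cos φ₂ , cos φ₁ · sin φ₂ − sin φ₁ · cos φ₂ · cos Δλ )
  = atan2(-0.32124, 0.07504) = -76.852° → normalised to [0°, 360°): 283.148°.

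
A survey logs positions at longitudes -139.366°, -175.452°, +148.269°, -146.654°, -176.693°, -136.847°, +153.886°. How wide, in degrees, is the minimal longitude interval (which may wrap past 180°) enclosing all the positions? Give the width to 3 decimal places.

74.884°

Sort the longitudes: -176.693°, -175.452°, -146.654°, -139.366°, -136.847°, +148.269°, +153.886°.
Eastward gaps between consecutive values (wrapping around): 1.241°, 28.798°, 7.288°, 2.519°, 285.116°, 5.617°, 29.421°.
Largest gap = 285.116° ⇒ minimal covering band is its complement: 360° − 285.116° = 74.884°.
Band runs from +148.269° eastward to -136.847°, crossing the antimeridian.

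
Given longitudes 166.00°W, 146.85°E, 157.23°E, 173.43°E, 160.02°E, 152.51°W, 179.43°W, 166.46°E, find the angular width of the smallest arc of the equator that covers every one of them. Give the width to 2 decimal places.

Sort the longitudes: -179.43°, -166.00°, -152.51°, +146.85°, +157.23°, +160.02°, +166.46°, +173.43°.
Eastward gaps between consecutive values (wrapping around): 13.43°, 13.49°, 299.36°, 10.38°, 2.79°, 6.44°, 6.97°, 7.14°.
Largest gap = 299.36° ⇒ minimal covering band is its complement: 360° − 299.36° = 60.64°.
Band runs from +146.85° eastward to -152.51°, crossing the antimeridian.

60.64°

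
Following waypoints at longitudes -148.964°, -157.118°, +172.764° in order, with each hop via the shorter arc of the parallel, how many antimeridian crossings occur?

1

Leg 1: -148.964° → -157.118°, shortest Δλ = -8.154° (west) — does not cross 180°.
Leg 2: -157.118° → +172.764°, shortest Δλ = -30.118° (west) — crosses 180°.
Total crossings: 1.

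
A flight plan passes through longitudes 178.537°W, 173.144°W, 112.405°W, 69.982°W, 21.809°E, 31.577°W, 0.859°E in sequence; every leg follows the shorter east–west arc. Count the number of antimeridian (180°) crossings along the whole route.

0

Leg 1: -178.537° → -173.144°, shortest Δλ = 5.393° (east) — does not cross 180°.
Leg 2: -173.144° → -112.405°, shortest Δλ = 60.739° (east) — does not cross 180°.
Leg 3: -112.405° → -69.982°, shortest Δλ = 42.423° (east) — does not cross 180°.
Leg 4: -69.982° → +21.809°, shortest Δλ = 91.791° (east) — does not cross 180°.
Leg 5: +21.809° → -31.577°, shortest Δλ = -53.386° (west) — does not cross 180°.
Leg 6: -31.577° → +0.859°, shortest Δλ = 32.436° (east) — does not cross 180°.
Total crossings: 0.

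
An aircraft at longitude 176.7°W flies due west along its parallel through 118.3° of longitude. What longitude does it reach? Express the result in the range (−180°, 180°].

65.0°E

Start at -176.7°; shift −118.3° → -295.0°.
-295.0° lies outside (−180°, 180°]; add 360° → +65.0°.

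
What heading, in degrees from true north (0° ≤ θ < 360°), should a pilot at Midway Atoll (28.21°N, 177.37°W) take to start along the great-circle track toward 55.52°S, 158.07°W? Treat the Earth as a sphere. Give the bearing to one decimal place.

Δλ = -158.07 − -177.37 = 19.30°.
θ = atan2( sin Δλ · cos φ₂ , cos φ₁ · sin φ₂ − sin φ₁ · cos φ₂ · cos Δλ )
  = atan2(0.18711, -0.97898) = 169.180° → normalised to [0°, 360°): 169.180°.

169.2°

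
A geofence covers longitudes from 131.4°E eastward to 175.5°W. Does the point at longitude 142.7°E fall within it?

Yes

Band width going east from +131.4° to -175.5°: ((-175.5 − 131.4) mod 360) = 53.1°.
Offset of +142.7° east of the west edge: ((142.7 − 131.4) mod 360) = 11.3°.
11.3° ≤ 53.1° ⇒ inside.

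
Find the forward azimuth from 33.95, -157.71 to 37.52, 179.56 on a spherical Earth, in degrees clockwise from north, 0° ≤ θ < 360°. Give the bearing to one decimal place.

287.5°

Δλ = 179.56 − -157.71 = 337.27°; wrapped into (−180°, 180°]: -22.73°.
θ = atan2( sin Δλ · cos φ₂ , cos φ₁ · sin φ₂ − sin φ₁ · cos φ₂ · cos Δλ )
  = atan2(-0.30646, 0.09667) = -72.493° → normalised to [0°, 360°): 287.507°.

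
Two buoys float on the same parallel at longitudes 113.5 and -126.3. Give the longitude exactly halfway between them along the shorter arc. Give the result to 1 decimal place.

Signed shortest Δλ from +113.5° to -126.3° is +120.2°.
Midpoint longitude = +113.5° + (+120.2°)/2 = +113.5° + 60.1° = +173.6°.
(The naïve average (+113.5 + -126.3)/2 = -6.4° is on the wrong side of the globe.)

+173.6°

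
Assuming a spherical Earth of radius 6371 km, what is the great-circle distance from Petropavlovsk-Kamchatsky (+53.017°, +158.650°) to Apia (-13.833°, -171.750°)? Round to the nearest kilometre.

Δλ = -171.750 − 158.650 = -330.400°; wrapped into (−180°, 180°]: 29.600°.
Δφ = -13.833 − 53.017 = -66.850°.
a = sin²(Δφ/2) + cos φ₁ · cos φ₂ · sin²(Δλ/2) = 0.341546.
c = 2·atan2(√a, √(1−a)) = 1.24833 rad → d = 6371·c ≈ 7953.10 km.

7953 km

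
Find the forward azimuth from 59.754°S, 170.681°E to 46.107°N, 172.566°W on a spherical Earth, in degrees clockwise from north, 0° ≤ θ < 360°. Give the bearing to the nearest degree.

Δλ = -172.566 − 170.681 = -343.247°; wrapped into (−180°, 180°]: 16.753°.
θ = atan2( sin Δλ · cos φ₂ , cos φ₁ · sin φ₂ − sin φ₁ · cos φ₂ · cos Δλ )
  = atan2(0.19985, 0.93651) = 12.046° → normalised to [0°, 360°): 12.046°.

12°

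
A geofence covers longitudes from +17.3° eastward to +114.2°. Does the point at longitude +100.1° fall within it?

Band width going east from +17.3° to +114.2°: ((114.2 − 17.3) mod 360) = 96.9°.
Offset of +100.1° east of the west edge: ((100.1 − 17.3) mod 360) = 82.8°.
82.8° ≤ 96.9° ⇒ inside.

Yes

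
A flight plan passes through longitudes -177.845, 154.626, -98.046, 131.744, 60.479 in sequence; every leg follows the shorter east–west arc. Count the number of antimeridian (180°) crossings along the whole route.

Leg 1: -177.845° → +154.626°, shortest Δλ = -27.529° (west) — crosses 180°.
Leg 2: +154.626° → -98.046°, shortest Δλ = 107.328° (east) — crosses 180°.
Leg 3: -98.046° → +131.744°, shortest Δλ = -130.21° (west) — crosses 180°.
Leg 4: +131.744° → +60.479°, shortest Δλ = -71.265° (west) — does not cross 180°.
Total crossings: 3.

3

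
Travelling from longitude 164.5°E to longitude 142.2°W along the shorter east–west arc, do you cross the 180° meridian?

Naïve |-142.2 − 164.5| = 306.7° > 180°, so the shorter arc goes the other way round — across 180°.
Signed shortest Δλ = ((-142.2 − 164.5 + 180) mod 360) − 180 = 53.3°.
Going east by 53.3° from +164.5° passes through 180° before reaching -142.2°.

Yes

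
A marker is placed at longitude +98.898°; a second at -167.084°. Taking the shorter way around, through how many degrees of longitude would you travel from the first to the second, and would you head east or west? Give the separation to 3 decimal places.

94.018° east

Raw difference: -167.084 − 98.898 = -265.982°.
Normalise into (−180°, 180°]: -265.982° + 360° = 94.018°.
Positive ⇒ the second point lies to the east; separation 94.018°.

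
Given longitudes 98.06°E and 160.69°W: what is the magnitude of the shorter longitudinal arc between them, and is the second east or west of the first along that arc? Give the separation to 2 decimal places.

Raw difference: -160.69 − 98.06 = -258.75°.
Normalise into (−180°, 180°]: -258.75° + 360° = 101.25°.
Positive ⇒ the second point lies to the east; separation 101.25°.

101.25° east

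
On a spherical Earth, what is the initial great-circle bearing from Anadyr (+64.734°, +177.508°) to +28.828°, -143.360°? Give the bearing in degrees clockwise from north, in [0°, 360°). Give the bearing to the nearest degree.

126°

Δλ = -143.360 − 177.508 = -320.868°; wrapped into (−180°, 180°]: 39.132°.
θ = atan2( sin Δλ · cos φ₂ , cos φ₁ · sin φ₂ − sin φ₁ · cos φ₂ · cos Δλ )
  = atan2(0.55290, -0.40875) = 126.475° → normalised to [0°, 360°): 126.475°.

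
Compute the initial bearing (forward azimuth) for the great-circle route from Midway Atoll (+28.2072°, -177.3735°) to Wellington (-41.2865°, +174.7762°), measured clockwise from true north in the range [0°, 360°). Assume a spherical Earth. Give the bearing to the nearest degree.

186°

Δλ = 174.7762 − -177.3735 = 352.1497°; wrapped into (−180°, 180°]: -7.8503°.
θ = atan2( sin Δλ · cos φ₂ , cos φ₁ · sin φ₂ − sin φ₁ · cos φ₂ · cos Δλ )
  = atan2(-0.10263, -0.93331) = -173.725° → normalised to [0°, 360°): 186.275°.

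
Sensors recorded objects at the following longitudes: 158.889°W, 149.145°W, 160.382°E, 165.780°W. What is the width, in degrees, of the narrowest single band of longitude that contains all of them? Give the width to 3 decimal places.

Sort the longitudes: -165.780°, -158.889°, -149.145°, +160.382°.
Eastward gaps between consecutive values (wrapping around): 6.891°, 9.744°, 309.527°, 33.838°.
Largest gap = 309.527° ⇒ minimal covering band is its complement: 360° − 309.527° = 50.473°.
Band runs from +160.382° eastward to -149.145°, crossing the antimeridian.

50.473°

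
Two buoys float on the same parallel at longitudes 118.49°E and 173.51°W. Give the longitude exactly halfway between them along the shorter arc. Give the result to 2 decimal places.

152.49°E

Signed shortest Δλ from +118.49° to -173.51° is +68.00°.
Midpoint longitude = +118.49° + (+68.00°)/2 = +118.49° + 34.00° = +152.49°.
(The naïve average (+118.49 + -173.51)/2 = -27.51° is on the wrong side of the globe.)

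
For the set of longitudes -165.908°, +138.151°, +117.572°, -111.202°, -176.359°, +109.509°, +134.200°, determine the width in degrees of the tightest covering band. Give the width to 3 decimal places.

139.289°

Sort the longitudes: -176.359°, -165.908°, -111.202°, +109.509°, +117.572°, +134.200°, +138.151°.
Eastward gaps between consecutive values (wrapping around): 10.451°, 54.706°, 220.711°, 8.063°, 16.628°, 3.951°, 45.490°.
Largest gap = 220.711° ⇒ minimal covering band is its complement: 360° − 220.711° = 139.289°.
Band runs from +109.509° eastward to -111.202°, crossing the antimeridian.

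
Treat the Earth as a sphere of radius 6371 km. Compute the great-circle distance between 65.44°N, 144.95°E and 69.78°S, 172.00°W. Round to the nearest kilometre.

15396 km

Δλ = -172.00 − 144.95 = -316.95°; wrapped into (−180°, 180°]: 43.05°.
Δφ = -69.78 − 65.44 = -135.22°.
a = sin²(Δφ/2) + cos φ₁ · cos φ₂ · sin²(Δλ/2) = 0.874248.
c = 2·atan2(√a, √(1−a)) = 2.41659 rad → d = 6371·c ≈ 15396.07 km.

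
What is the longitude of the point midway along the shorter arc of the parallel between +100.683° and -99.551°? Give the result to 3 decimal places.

Signed shortest Δλ from +100.683° to -99.551° is +159.766°.
Midpoint longitude = +100.683° + (+159.766°)/2 = +100.683° + 79.883° = +180.566°.
Normalise into (−180°, 180°]: -179.434°.
(The naïve average (+100.683 + -99.551)/2 = 0.566° is on the wrong side of the globe.)

-179.434°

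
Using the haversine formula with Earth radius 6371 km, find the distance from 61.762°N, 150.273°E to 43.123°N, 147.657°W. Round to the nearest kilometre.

4468 km

Δλ = -147.657 − 150.273 = -297.930°; wrapped into (−180°, 180°]: 62.070°.
Δφ = 43.123 − 61.762 = -18.639°.
a = sin²(Δφ/2) + cos φ₁ · cos φ₂ · sin²(Δλ/2) = 0.118016.
c = 2·atan2(√a, √(1−a)) = 0.70136 rad → d = 6371·c ≈ 4468.34 km.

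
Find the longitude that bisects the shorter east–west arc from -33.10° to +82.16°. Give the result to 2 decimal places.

Signed shortest Δλ from -33.10° to +82.16° is +115.26°.
Midpoint longitude = -33.10° + (+115.26°)/2 = -33.10° + 57.63° = +24.53°.

+24.53°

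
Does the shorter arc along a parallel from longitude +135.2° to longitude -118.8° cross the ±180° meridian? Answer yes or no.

Yes

Naïve |-118.8 − 135.2| = 254.0° > 180°, so the shorter arc goes the other way round — across 180°.
Signed shortest Δλ = ((-118.8 − 135.2 + 180) mod 360) − 180 = 106.0°.
Going east by 106.0° from +135.2° passes through 180° before reaching -118.8°.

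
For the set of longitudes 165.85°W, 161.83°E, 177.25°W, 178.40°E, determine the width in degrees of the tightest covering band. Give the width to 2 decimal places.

Sort the longitudes: -177.25°, -165.85°, +161.83°, +178.40°.
Eastward gaps between consecutive values (wrapping around): 11.40°, 327.68°, 16.57°, 4.35°.
Largest gap = 327.68° ⇒ minimal covering band is its complement: 360° − 327.68° = 32.32°.
Band runs from +161.83° eastward to -165.85°, crossing the antimeridian.

32.32°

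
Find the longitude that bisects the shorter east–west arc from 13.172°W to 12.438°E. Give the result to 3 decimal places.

Signed shortest Δλ from -13.172° to +12.438° is +25.610°.
Midpoint longitude = -13.172° + (+25.610°)/2 = -13.172° + 12.805° = -0.367°.

0.367°W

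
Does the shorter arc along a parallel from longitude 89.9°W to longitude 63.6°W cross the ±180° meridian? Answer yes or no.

Signed shortest Δλ = ((-63.6 − -89.9 + 180) mod 360) − 180 = 26.3°.
Going east by 26.3° from -89.9° reaches -63.6° without touching 180°.

No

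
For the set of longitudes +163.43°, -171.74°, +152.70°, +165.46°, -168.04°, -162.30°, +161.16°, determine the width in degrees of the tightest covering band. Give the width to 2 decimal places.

45.00°

Sort the longitudes: -171.74°, -168.04°, -162.30°, +152.70°, +161.16°, +163.43°, +165.46°.
Eastward gaps between consecutive values (wrapping around): 3.70°, 5.74°, 315.00°, 8.46°, 2.27°, 2.03°, 22.80°.
Largest gap = 315.00° ⇒ minimal covering band is its complement: 360° − 315.00° = 45.00°.
Band runs from +152.70° eastward to -162.30°, crossing the antimeridian.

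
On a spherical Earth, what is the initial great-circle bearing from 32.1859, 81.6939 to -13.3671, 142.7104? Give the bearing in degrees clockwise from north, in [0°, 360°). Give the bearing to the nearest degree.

118°

Δλ = 142.7104 − 81.6939 = 61.0165°.
θ = atan2( sin Δλ · cos φ₂ , cos φ₁ · sin φ₂ − sin φ₁ · cos φ₂ · cos Δλ )
  = atan2(0.85106, -0.44678) = 117.698° → normalised to [0°, 360°): 117.698°.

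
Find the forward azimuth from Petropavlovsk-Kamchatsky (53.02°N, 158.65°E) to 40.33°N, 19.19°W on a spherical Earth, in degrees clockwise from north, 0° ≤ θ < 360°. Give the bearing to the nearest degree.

358°

Δλ = -19.19 − 158.65 = -177.84°.
θ = atan2( sin Δλ · cos φ₂ , cos φ₁ · sin φ₂ − sin φ₁ · cos φ₂ · cos Δλ )
  = atan2(-0.02873, 0.99786) = -1.649° → normalised to [0°, 360°): 358.351°.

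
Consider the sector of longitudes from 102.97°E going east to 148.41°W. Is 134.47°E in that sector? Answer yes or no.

Yes

Band width going east from +102.97° to -148.41°: ((-148.41 − 102.97) mod 360) = 108.62°.
Offset of +134.47° east of the west edge: ((134.47 − 102.97) mod 360) = 31.50°.
31.50° ≤ 108.62° ⇒ inside.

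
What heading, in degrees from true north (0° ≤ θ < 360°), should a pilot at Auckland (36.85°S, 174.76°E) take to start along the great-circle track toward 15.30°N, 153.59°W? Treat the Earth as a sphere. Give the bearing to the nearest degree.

36°

Δλ = -153.59 − 174.76 = -328.35°; wrapped into (−180°, 180°]: 31.65°.
θ = atan2( sin Δλ · cos φ₂ , cos φ₁ · sin φ₂ − sin φ₁ · cos φ₂ · cos Δλ )
  = atan2(0.50613, 0.70358) = 35.730° → normalised to [0°, 360°): 35.730°.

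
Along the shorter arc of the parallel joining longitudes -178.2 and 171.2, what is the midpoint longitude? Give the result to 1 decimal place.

Signed shortest Δλ from -178.2° to +171.2° is -10.6°.
Midpoint longitude = -178.2° + (-10.6°)/2 = -178.2° − 5.3° = -183.5°.
Normalise into (−180°, 180°]: +176.5°.
(The naïve average (-178.2 + +171.2)/2 = -3.5° is on the wrong side of the globe.)

+176.5°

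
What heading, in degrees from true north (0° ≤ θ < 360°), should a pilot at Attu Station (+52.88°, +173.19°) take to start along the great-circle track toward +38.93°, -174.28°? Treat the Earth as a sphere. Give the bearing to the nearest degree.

Δλ = -174.28 − 173.19 = -347.47°; wrapped into (−180°, 180°]: 12.53°.
θ = atan2( sin Δλ · cos φ₂ , cos φ₁ · sin φ₂ − sin φ₁ · cos φ₂ · cos Δλ )
  = atan2(0.16877, -0.22630) = 143.285° → normalised to [0°, 360°): 143.285°.

143°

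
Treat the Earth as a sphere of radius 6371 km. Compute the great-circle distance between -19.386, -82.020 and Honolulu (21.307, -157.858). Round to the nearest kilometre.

9405 km

Δλ = -157.858 − -82.020 = -75.838°.
Δφ = 21.307 − -19.386 = 40.693°.
a = sin²(Δφ/2) + cos φ₁ · cos φ₂ · sin²(Δλ/2) = 0.452797.
c = 2·atan2(√a, √(1−a)) = 1.47625 rad → d = 6371·c ≈ 9405.19 km.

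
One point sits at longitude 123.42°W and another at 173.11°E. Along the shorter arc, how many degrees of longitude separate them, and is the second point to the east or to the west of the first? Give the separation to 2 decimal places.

Raw difference: 173.11 − -123.42 = 296.53°.
Normalise into (−180°, 180°]: 296.53° − 360° = -63.47°.
Negative ⇒ the second point lies to the west; separation 63.47°.

63.47° west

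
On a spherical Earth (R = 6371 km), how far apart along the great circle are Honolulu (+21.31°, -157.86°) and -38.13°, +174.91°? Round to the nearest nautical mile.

3885 nmi

Δλ = 174.91 − -157.86 = 332.77°; wrapped into (−180°, 180°]: -27.23°.
Δφ = -38.13 − 21.31 = -59.44°.
a = sin²(Δφ/2) + cos φ₁ · cos φ₂ · sin²(Δλ/2) = 0.286387.
c = 2·atan2(√a, √(1−a)) = 1.12937 rad → d = 6371·c ≈ 7195.24 km ≈ 3885.12 nmi.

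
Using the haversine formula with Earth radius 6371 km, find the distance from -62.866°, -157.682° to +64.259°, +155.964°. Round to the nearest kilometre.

14642 km

Δλ = 155.964 − -157.682 = 313.646°; wrapped into (−180°, 180°]: -46.354°.
Δφ = 64.259 − -62.866 = 127.125°.
a = sin²(Δφ/2) + cos φ₁ · cos φ₂ · sin²(Δλ/2) = 0.832460.
c = 2·atan2(√a, √(1−a)) = 2.29818 rad → d = 6371·c ≈ 14641.72 km.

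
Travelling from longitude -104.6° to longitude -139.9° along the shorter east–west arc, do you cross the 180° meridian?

Signed shortest Δλ = ((-139.9 − -104.6 + 180) mod 360) − 180 = -35.3°.
Going west by 35.3° from -104.6° reaches -139.9° without touching 180°.

No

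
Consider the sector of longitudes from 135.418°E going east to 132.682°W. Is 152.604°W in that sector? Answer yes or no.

Yes

Band width going east from +135.418° to -132.682°: ((-132.682 − 135.418) mod 360) = 91.900°.
Offset of -152.604° east of the west edge: ((-152.604 − 135.418) mod 360) = 71.978°.
71.978° ≤ 91.900° ⇒ inside.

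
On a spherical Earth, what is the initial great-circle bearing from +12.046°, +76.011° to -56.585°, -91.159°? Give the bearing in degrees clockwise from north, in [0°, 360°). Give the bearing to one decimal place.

Δλ = -91.159 − 76.011 = -167.170°.
θ = atan2( sin Δλ · cos φ₂ , cos φ₁ · sin φ₂ − sin φ₁ · cos φ₂ · cos Δλ )
  = atan2(-0.12229, -0.70426) = -170.149° → normalised to [0°, 360°): 189.851°.

189.9°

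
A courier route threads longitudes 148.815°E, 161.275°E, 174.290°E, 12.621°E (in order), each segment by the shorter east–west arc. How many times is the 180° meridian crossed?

Leg 1: +148.815° → +161.275°, shortest Δλ = 12.46° (east) — does not cross 180°.
Leg 2: +161.275° → +174.290°, shortest Δλ = 13.015° (east) — does not cross 180°.
Leg 3: +174.290° → +12.621°, shortest Δλ = -161.669° (west) — does not cross 180°.
Total crossings: 0.

0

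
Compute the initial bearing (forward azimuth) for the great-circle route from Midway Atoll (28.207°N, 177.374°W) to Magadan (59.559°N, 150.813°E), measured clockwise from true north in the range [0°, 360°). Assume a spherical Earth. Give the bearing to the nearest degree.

Δλ = 150.813 − -177.374 = 328.187°; wrapped into (−180°, 180°]: -31.813°.
θ = atan2( sin Δλ · cos φ₂ , cos φ₁ · sin φ₂ − sin φ₁ · cos φ₂ · cos Δλ )
  = atan2(-0.26708, 0.55627) = -25.647° → normalised to [0°, 360°): 334.353°.

334°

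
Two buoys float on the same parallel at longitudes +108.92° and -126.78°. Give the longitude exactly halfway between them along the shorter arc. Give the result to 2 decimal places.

Signed shortest Δλ from +108.92° to -126.78° is +124.30°.
Midpoint longitude = +108.92° + (+124.30°)/2 = +108.92° + 62.15° = +171.07°.
(The naïve average (+108.92 + -126.78)/2 = -8.93° is on the wrong side of the globe.)

+171.07°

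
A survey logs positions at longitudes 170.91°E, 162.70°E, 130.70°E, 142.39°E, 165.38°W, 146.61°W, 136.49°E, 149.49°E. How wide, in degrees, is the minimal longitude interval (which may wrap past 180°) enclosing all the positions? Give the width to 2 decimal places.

Sort the longitudes: -165.38°, -146.61°, +130.70°, +136.49°, +142.39°, +149.49°, +162.70°, +170.91°.
Eastward gaps between consecutive values (wrapping around): 18.77°, 277.31°, 5.79°, 5.90°, 7.10°, 13.21°, 8.21°, 23.71°.
Largest gap = 277.31° ⇒ minimal covering band is its complement: 360° − 277.31° = 82.69°.
Band runs from +130.70° eastward to -146.61°, crossing the antimeridian.

82.69°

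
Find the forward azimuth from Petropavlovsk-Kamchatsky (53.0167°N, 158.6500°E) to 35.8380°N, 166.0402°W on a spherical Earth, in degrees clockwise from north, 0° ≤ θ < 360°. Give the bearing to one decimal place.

Δλ = -166.0402 − 158.6500 = -324.6902°; wrapped into (−180°, 180°]: 35.3098°.
θ = atan2( sin Δλ · cos φ₂ , cos φ₁ · sin φ₂ − sin φ₁ · cos φ₂ · cos Δλ )
  = atan2(0.46857, -0.17622) = 110.611° → normalised to [0°, 360°): 110.611°.

110.6°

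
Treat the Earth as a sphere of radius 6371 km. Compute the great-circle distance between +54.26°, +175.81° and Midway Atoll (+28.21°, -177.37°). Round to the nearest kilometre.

2949 km

Δλ = -177.37 − 175.81 = -353.18°; wrapped into (−180°, 180°]: 6.82°.
Δφ = 28.21 − 54.26 = -26.05°.
a = sin²(Δφ/2) + cos φ₁ · cos φ₂ · sin²(Δλ/2) = 0.052616.
c = 2·atan2(√a, √(1−a)) = 0.46288 rad → d = 6371·c ≈ 2949.03 km.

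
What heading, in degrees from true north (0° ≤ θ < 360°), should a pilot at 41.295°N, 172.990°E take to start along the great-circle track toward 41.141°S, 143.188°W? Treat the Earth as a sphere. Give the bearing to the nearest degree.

149°

Δλ = -143.188 − 172.990 = -316.178°; wrapped into (−180°, 180°]: 43.822°.
θ = atan2( sin Δλ · cos φ₂ , cos φ₁ · sin φ₂ − sin φ₁ · cos φ₂ · cos Δλ )
  = atan2(0.52146, -0.85288) = 148.558° → normalised to [0°, 360°): 148.558°.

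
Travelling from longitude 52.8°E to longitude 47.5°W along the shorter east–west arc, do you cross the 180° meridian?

Signed shortest Δλ = ((-47.5 − 52.8 + 180) mod 360) − 180 = -100.3°.
Going west by 100.3° from +52.8° reaches -47.5° without touching 180°.

No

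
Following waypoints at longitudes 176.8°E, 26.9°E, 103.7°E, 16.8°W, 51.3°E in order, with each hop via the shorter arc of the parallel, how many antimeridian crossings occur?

0

Leg 1: +176.8° → +26.9°, shortest Δλ = -149.9° (west) — does not cross 180°.
Leg 2: +26.9° → +103.7°, shortest Δλ = 76.8° (east) — does not cross 180°.
Leg 3: +103.7° → -16.8°, shortest Δλ = -120.5° (west) — does not cross 180°.
Leg 4: -16.8° → +51.3°, shortest Δλ = 68.1° (east) — does not cross 180°.
Total crossings: 0.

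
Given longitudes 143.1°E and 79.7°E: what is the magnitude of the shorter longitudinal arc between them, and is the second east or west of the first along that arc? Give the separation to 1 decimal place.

Raw difference: 79.7 − 143.1 = -63.4°.
Normalise into (−180°, 180°]: -63.4° stays -63.4°.
Negative ⇒ the second point lies to the west; separation 63.4°.

63.4° west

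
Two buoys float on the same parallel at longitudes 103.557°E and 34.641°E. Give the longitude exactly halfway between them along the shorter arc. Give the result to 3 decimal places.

69.099°E

Signed shortest Δλ from +103.557° to +34.641° is -68.916°.
Midpoint longitude = +103.557° + (-68.916°)/2 = +103.557° − 34.458° = +69.099°.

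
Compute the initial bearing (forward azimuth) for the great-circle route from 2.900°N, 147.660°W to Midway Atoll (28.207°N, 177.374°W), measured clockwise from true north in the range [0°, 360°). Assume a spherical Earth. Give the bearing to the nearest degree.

315°

Δλ = -177.374 − -147.660 = -29.714°.
θ = atan2( sin Δλ · cos φ₂ , cos φ₁ · sin φ₂ − sin φ₁ · cos φ₂ · cos Δλ )
  = atan2(-0.43681, 0.43333) = -45.229° → normalised to [0°, 360°): 314.771°.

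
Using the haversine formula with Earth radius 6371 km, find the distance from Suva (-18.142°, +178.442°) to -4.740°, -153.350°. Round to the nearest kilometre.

3408 km

Δλ = -153.350 − 178.442 = -331.792°; wrapped into (−180°, 180°]: 28.208°.
Δφ = -4.740 − -18.142 = 13.402°.
a = sin²(Δφ/2) + cos φ₁ · cos φ₂ · sin²(Δλ/2) = 0.069852.
c = 2·atan2(√a, √(1−a)) = 0.53495 rad → d = 6371·c ≈ 3408.15 km.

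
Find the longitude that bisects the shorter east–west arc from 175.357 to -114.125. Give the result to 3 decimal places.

-149.384°

Signed shortest Δλ from +175.357° to -114.125° is +70.518°.
Midpoint longitude = +175.357° + (+70.518°)/2 = +175.357° + 35.259° = +210.616°.
Normalise into (−180°, 180°]: -149.384°.
(The naïve average (+175.357 + -114.125)/2 = 30.616° is on the wrong side of the globe.)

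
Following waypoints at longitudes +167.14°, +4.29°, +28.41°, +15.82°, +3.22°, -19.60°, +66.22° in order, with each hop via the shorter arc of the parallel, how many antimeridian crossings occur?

Leg 1: +167.14° → +4.29°, shortest Δλ = -162.85° (west) — does not cross 180°.
Leg 2: +4.29° → +28.41°, shortest Δλ = 24.12° (east) — does not cross 180°.
Leg 3: +28.41° → +15.82°, shortest Δλ = -12.59° (west) — does not cross 180°.
Leg 4: +15.82° → +3.22°, shortest Δλ = -12.6° (west) — does not cross 180°.
Leg 5: +3.22° → -19.60°, shortest Δλ = -22.82° (west) — does not cross 180°.
Leg 6: -19.60° → +66.22°, shortest Δλ = 85.82° (east) — does not cross 180°.
Total crossings: 0.

0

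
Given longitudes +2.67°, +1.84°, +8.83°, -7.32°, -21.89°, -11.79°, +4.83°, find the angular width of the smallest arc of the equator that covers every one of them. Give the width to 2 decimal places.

30.72°

Sort the longitudes: -21.89°, -11.79°, -7.32°, +1.84°, +2.67°, +4.83°, +8.83°.
Eastward gaps between consecutive values (wrapping around): 10.10°, 4.47°, 9.16°, 0.83°, 2.16°, 4.00°, 329.28°.
Largest gap = 329.28° ⇒ minimal covering band is its complement: 360° − 329.28° = 30.72°.
Band runs from -21.89° eastward to +8.83°.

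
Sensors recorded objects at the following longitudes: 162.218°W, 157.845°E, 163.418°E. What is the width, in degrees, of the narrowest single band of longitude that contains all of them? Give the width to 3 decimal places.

39.937°

Sort the longitudes: -162.218°, +157.845°, +163.418°.
Eastward gaps between consecutive values (wrapping around): 320.063°, 5.573°, 34.364°.
Largest gap = 320.063° ⇒ minimal covering band is its complement: 360° − 320.063° = 39.937°.
Band runs from +157.845° eastward to -162.218°, crossing the antimeridian.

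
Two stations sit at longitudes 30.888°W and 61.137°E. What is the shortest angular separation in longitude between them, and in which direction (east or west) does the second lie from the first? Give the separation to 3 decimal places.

92.025° east

Raw difference: 61.137 − -30.888 = 92.025°.
Normalise into (−180°, 180°]: 92.025° stays 92.025°.
Positive ⇒ the second point lies to the east; separation 92.025°.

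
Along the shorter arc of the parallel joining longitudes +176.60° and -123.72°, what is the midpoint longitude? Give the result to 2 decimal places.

-153.56°

Signed shortest Δλ from +176.60° to -123.72° is +59.68°.
Midpoint longitude = +176.60° + (+59.68°)/2 = +176.60° + 29.84° = +206.44°.
Normalise into (−180°, 180°]: -153.56°.
(The naïve average (+176.60 + -123.72)/2 = 26.44° is on the wrong side of the globe.)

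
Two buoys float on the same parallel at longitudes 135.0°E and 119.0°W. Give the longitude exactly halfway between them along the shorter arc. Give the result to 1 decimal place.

Signed shortest Δλ from +135.0° to -119.0° is +106.0°.
Midpoint longitude = +135.0° + (+106.0°)/2 = +135.0° + 53.0° = +188.0°.
Normalise into (−180°, 180°]: -172.0°.
(The naïve average (+135.0 + -119.0)/2 = 8.0° is on the wrong side of the globe.)

172.0°W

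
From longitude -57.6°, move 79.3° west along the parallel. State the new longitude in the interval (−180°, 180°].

-136.9°

Start at -57.6°; shift −79.3° → -136.9°.
-136.9° already lies in (−180°, 180°].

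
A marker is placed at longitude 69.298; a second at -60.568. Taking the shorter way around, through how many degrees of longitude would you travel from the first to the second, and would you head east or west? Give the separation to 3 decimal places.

129.866° west

Raw difference: -60.568 − 69.298 = -129.866°.
Normalise into (−180°, 180°]: -129.866° stays -129.866°.
Negative ⇒ the second point lies to the west; separation 129.866°.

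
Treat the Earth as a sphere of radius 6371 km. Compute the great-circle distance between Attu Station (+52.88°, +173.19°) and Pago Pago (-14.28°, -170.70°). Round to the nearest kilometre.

7626 km

Δλ = -170.70 − 173.19 = -343.89°; wrapped into (−180°, 180°]: 16.11°.
Δφ = -14.28 − 52.88 = -67.16°.
a = sin²(Δφ/2) + cos φ₁ · cos φ₂ · sin²(Δλ/2) = 0.317404.
c = 2·atan2(√a, √(1−a)) = 1.19696 rad → d = 6371·c ≈ 7625.81 km.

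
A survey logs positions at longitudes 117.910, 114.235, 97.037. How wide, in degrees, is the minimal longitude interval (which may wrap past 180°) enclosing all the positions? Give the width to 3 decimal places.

20.873°

Sort the longitudes: +97.037°, +114.235°, +117.910°.
Eastward gaps between consecutive values (wrapping around): 17.198°, 3.675°, 339.127°.
Largest gap = 339.127° ⇒ minimal covering band is its complement: 360° − 339.127° = 20.873°.
Band runs from +97.037° eastward to +117.910°.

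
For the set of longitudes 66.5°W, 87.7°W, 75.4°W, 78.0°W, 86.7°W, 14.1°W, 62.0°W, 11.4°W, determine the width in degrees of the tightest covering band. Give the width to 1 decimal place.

76.3°

Sort the longitudes: -87.7°, -86.7°, -78.0°, -75.4°, -66.5°, -62.0°, -14.1°, -11.4°.
Eastward gaps between consecutive values (wrapping around): 1.0°, 8.7°, 2.6°, 8.9°, 4.5°, 47.9°, 2.7°, 283.7°.
Largest gap = 283.7° ⇒ minimal covering band is its complement: 360° − 283.7° = 76.3°.
Band runs from -87.7° eastward to -11.4°.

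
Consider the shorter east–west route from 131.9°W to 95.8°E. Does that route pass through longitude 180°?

Yes

Naïve |95.8 − -131.9| = 227.7° > 180°, so the shorter arc goes the other way round — across 180°.
Signed shortest Δλ = ((95.8 − -131.9 + 180) mod 360) − 180 = -132.3°.
Going west by 132.3° from -131.9° passes through 180° before reaching +95.8°.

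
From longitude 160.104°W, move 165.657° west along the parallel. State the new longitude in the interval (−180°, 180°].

34.239°E

Start at -160.104°; shift −165.657° → -325.761°.
-325.761° lies outside (−180°, 180°]; add 360° → +34.239°.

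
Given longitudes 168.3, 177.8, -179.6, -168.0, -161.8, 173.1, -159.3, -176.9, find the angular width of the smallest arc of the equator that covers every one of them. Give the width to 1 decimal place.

32.4°

Sort the longitudes: -179.6°, -176.9°, -168.0°, -161.8°, -159.3°, +168.3°, +173.1°, +177.8°.
Eastward gaps between consecutive values (wrapping around): 2.7°, 8.9°, 6.2°, 2.5°, 327.6°, 4.8°, 4.7°, 2.6°.
Largest gap = 327.6° ⇒ minimal covering band is its complement: 360° − 327.6° = 32.4°.
Band runs from +168.3° eastward to -159.3°, crossing the antimeridian.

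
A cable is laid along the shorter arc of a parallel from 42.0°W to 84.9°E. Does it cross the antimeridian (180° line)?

Signed shortest Δλ = ((84.9 − -42.0 + 180) mod 360) − 180 = 126.9°.
Going east by 126.9° from -42.0° reaches +84.9° without touching 180°.

No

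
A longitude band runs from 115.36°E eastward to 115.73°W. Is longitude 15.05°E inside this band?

Band width going east from +115.36° to -115.73°: ((-115.73 − 115.36) mod 360) = 128.91°.
Offset of +15.05° east of the west edge: ((15.05 − 115.36) mod 360) = 259.69°.
259.69° > 128.91° ⇒ outside.

No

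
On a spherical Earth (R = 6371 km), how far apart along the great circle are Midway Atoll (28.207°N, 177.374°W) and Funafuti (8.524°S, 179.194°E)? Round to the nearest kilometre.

Δλ = 179.194 − -177.374 = 356.568°; wrapped into (−180°, 180°]: -3.432°.
Δφ = -8.524 − 28.207 = -36.731°.
a = sin²(Δφ/2) + cos φ₁ · cos φ₂ · sin²(Δλ/2) = 0.100055.
c = 2·atan2(√a, √(1−a)) = 0.64369 rad → d = 6371·c ≈ 4100.92 km.

4101 km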